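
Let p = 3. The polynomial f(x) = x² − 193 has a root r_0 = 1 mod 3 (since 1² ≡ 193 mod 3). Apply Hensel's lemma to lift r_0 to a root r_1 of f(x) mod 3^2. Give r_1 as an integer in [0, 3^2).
r_1 = 7 (mod 9)

Hensel's recurrence: r_{i+1} = r_i − f(r_i)·(f′(r_i))^{-1} mod 3^{i+2}, with f′(x) = 2x. Iterate:
  r_0 = 1 (mod 3)
  r_1 = 7 (mod 9)
Final: r_1 = 7, and one checks f(r_1) ≡ 0 mod 3^2.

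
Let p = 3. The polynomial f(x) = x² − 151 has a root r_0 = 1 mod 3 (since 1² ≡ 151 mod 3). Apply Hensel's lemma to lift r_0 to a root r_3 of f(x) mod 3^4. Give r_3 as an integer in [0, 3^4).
r_3 = 31 (mod 81)

Hensel's recurrence: r_{i+1} = r_i − f(r_i)·(f′(r_i))^{-1} mod 3^{i+2}, with f′(x) = 2x. Iterate:
  r_0 = 1 (mod 3)
  r_1 = 4 (mod 9)
  r_2 = 4 (mod 27)
  r_3 = 31 (mod 81)
Final: r_3 = 31, and one checks f(r_3) ≡ 0 mod 3^4.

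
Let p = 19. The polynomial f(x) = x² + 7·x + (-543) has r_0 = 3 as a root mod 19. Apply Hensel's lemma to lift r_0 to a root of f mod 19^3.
r_2 = 5152 (mod 6859)

Hensel: r_{i+1} = r_i − f(r_i)·(f′(r_i))^{-1} mod 19^{i+2}, f′(x) = 2x + 7. Iterate:
  r_0 = 3 (mod 19)
  r_1 = 98 (mod 361)
  r_2 = 5152 (mod 6859)
Final: r = 5152 satisfies f(r) ≡ 0 mod 19^3.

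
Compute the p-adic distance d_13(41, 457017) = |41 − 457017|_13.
d_13(41, 457017) = 1/28561

Step 1 — x − y = 41 − 457017 = -456976. Step 2 — v_13(-456976) = 4 (factor: -456976 = −(13^4 · 16); the sign does not affect v_p). Step 3 — |x − y|_13 = 13^{-4} = 1/28561.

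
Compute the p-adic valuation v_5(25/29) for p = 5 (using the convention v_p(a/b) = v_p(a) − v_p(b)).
v_5(25/29) = 2

Factor powers of 5 from the numerator and denominator of the reduced fraction: 25 = 5^2 · 1 and 29 = 5^0 · 29. Apply v_p(a/b) = v_p(a) − v_p(b): v_5(25/29) = 2 − 0 = 2.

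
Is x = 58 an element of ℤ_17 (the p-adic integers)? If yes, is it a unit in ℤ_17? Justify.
x ∈ ℤ_17^× (unit); v_17(x) = 0

ℤ_17 = {x ∈ ℚ_17 : v_17(x) ≥ 0} and ℤ_17^× = {x ∈ ℤ_17 : v_17(x) = 0}. Here v_17(58) = v_17(num) − v_17(den) = 0; compare against these criteria.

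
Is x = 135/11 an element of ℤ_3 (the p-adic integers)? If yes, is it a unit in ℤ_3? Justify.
x ∈ ℤ_3 but not a unit; v_3(x) = 3 > 0

ℤ_3 = {x ∈ ℚ_3 : v_3(x) ≥ 0} and ℤ_3^× = {x ∈ ℤ_3 : v_3(x) = 0}. Here v_3(135/11) = v_3(num) − v_3(den) = 3; compare against these criteria.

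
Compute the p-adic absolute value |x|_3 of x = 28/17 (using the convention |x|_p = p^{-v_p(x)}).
|28/17|_3 = 1

Step 1 — compute v_3(x) by factoring powers of 3 out of the numerator and denominator: v_3(28/17) = 0. Step 2 — apply |x|_p = p^{-v_p(x)} = 3^{0} = 1.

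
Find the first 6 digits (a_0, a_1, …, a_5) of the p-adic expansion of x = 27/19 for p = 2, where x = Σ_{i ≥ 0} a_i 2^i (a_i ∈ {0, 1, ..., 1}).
(a_0, …, a_5) = (1, 0, 0, 1, 1, 0)

v_2(27/19) = 0 (numerator and denominator both coprime to 2), so x ∈ ℤ_2^×. Compute digits iteratively via a_i = x_i mod 2, x_{i+1} = (x_i − a_i)/2, with x_0 = x:
  x_0 = 27/19;  a_0 = 1;  x_1 = (x_0 − 1)/2 = 4/19
  x_1 = 4/19;  a_1 = 0;  x_2 = (x_1 − 0)/2 = 2/19
  x_2 = 2/19;  a_2 = 0;  x_3 = (x_2 − 0)/2 = 1/19
  x_3 = 1/19;  a_3 = 1;  x_4 = (x_3 − 1)/2 = -9/19
  x_4 = -9/19;  a_4 = 1;  x_5 = (x_4 − 1)/2 = -14/19
  x_5 = -14/19;  a_5 = 0;  x_6 = (x_5 − 0)/2 = -7/19
Digits: (1, 0, 0, 1, 1, 0).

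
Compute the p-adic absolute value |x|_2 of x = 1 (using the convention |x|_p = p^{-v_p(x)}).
|1|_2 = 1

Step 1 — compute v_2(x) by factoring powers of 2 out of the numerator and denominator: v_2(1) = 0. Step 2 — apply |x|_p = p^{-v_p(x)} = 2^{0} = 1.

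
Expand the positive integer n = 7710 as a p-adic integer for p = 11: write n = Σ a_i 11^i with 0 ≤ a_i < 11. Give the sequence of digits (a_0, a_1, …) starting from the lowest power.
(a_0, a_1, …) = (10, 7, 8, 5)

Repeated division by 11 gives the digits low-to-high: 7710 = 10 + 7·11^1 + 8·11^2 + 5·11^3. Digit sequence: (10, 7, 8, 5).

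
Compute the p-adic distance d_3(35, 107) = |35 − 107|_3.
d_3(35, 107) = 1/9

Step 1 — x − y = 35 − 107 = -72. Step 2 — v_3(-72) = 2 (factor: -72 = −(3^2 · 8); the sign does not affect v_p). Step 3 — |x − y|_3 = 3^{-2} = 1/9.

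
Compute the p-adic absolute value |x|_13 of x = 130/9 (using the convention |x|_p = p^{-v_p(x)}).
|130/9|_13 = 1/13

Step 1 — compute v_13(x) by factoring powers of 13 out of the numerator and denominator: v_13(130/9) = 1. Step 2 — apply |x|_p = p^{-v_p(x)} = 13^{-1} = 1/13.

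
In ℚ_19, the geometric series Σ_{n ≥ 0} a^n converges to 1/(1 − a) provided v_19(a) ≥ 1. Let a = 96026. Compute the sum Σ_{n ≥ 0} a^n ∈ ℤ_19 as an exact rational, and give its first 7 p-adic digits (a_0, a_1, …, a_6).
Σ a^n = 1/(1 − a) = -1/96025;  first 7 digits = (1, 0, 0, 14, 0, 0, 6)

v_19(a) = 3 ≥ 1, so the series converges in ℤ_19 to 1/(1 − a) = 1/(1 − 96026) = -1/96025. Expand this rational in ℤ_19: compute digits iteratively via d_i = x_i mod 19, x_{i+1} = (x_i − d_i)/19. The first 7 digits are (1, 0, 0, 14, 0, 0, 6).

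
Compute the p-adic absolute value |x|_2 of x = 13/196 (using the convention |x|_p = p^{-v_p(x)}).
|13/196|_2 = 4

Step 1 — compute v_2(x) by factoring powers of 2 out of the numerator and denominator: v_2(13/196) = -2. Step 2 — apply |x|_p = p^{-v_p(x)} = 2^{2} = 4.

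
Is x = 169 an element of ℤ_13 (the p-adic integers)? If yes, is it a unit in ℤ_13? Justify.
x ∈ ℤ_13 but not a unit; v_13(x) = 2 > 0

ℤ_13 = {x ∈ ℚ_13 : v_13(x) ≥ 0} and ℤ_13^× = {x ∈ ℤ_13 : v_13(x) = 0}. Here v_13(169) = v_13(num) − v_13(den) = 2; compare against these criteria.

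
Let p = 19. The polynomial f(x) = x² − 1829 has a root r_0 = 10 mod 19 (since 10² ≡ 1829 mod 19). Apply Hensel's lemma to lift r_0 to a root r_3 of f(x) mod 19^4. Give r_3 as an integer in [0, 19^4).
r_3 = 52279 (mod 130321)

Hensel's recurrence: r_{i+1} = r_i − f(r_i)·(f′(r_i))^{-1} mod 19^{i+2}, with f′(x) = 2x. Iterate:
  r_0 = 10 (mod 19)
  r_1 = 295 (mod 361)
  r_2 = 4266 (mod 6859)
  r_3 = 52279 (mod 130321)
Final: r_3 = 52279, and one checks f(r_3) ≡ 0 mod 19^4.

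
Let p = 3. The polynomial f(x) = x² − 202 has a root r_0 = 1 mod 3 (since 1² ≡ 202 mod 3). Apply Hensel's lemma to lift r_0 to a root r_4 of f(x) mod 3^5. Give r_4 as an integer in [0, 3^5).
r_4 = 151 (mod 243)

Hensel's recurrence: r_{i+1} = r_i − f(r_i)·(f′(r_i))^{-1} mod 3^{i+2}, with f′(x) = 2x. Iterate:
  r_0 = 1 (mod 3)
  r_1 = 7 (mod 9)
  r_2 = 16 (mod 27)
  r_3 = 70 (mod 81)
  r_4 = 151 (mod 243)
Final: r_4 = 151, and one checks f(r_4) ≡ 0 mod 3^5.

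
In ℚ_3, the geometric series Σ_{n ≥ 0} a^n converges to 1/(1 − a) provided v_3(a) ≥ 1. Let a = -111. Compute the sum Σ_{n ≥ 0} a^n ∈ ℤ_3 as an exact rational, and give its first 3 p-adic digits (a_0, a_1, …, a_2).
Σ a^n = 1/(1 − a) = 1/112;  first 3 digits = (1, 2, 0)

v_3(a) = 1 ≥ 1, so the series converges in ℤ_3 to 1/(1 − a) = 1/(1 − (-111)) = 1/112. Expand this rational in ℤ_3: compute digits iteratively via d_i = x_i mod 3, x_{i+1} = (x_i − d_i)/3. The first 3 digits are (1, 2, 0).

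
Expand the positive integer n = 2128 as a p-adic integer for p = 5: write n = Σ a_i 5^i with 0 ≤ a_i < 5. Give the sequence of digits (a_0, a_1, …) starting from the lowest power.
(a_0, a_1, …) = (3, 0, 0, 2, 3)

Repeated division by 5 gives the digits low-to-high: 2128 = 3 + 2·5^3 + 3·5^4. Digit sequence: (3, 0, 0, 2, 3).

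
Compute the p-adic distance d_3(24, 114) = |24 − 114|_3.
d_3(24, 114) = 1/9

Step 1 — x − y = 24 − 114 = -90. Step 2 — v_3(-90) = 2 (factor: -90 = −(3^2 · 10); the sign does not affect v_p). Step 3 — |x − y|_3 = 3^{-2} = 1/9.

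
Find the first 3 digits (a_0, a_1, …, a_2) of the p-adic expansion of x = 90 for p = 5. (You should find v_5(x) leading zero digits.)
(a_0, …, a_2) = (0, 3, 3)

v_5(90) = 1, so a_0 = ... = a_0 = 0. Factor out: x = 5^1 · u with u = 18 a unit in ℤ_5. Expand u iteratively via a_{v+i} = u_i mod 5, u_{i+1} = (u_i − a_{v+i})/5:
  u_0 = 18;  a_1 = 3;  u_1 = (u_0 − 3)/5 = 3
  u_1 = 3;  a_2 = 3;  u_2 = (u_1 − 3)/5 = 0
Digits: (0, 3, 3).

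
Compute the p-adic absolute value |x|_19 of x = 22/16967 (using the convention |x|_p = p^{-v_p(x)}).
|22/16967|_19 = 361

Step 1 — compute v_19(x) by factoring powers of 19 out of the numerator and denominator: v_19(22/16967) = -2. Step 2 — apply |x|_p = p^{-v_p(x)} = 19^{2} = 361.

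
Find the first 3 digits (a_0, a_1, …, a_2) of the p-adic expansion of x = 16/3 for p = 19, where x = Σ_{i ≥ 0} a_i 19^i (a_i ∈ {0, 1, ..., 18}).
(a_0, …, a_2) = (18, 12, 12)

v_19(16/3) = 0 (numerator and denominator both coprime to 19), so x ∈ ℤ_19^×. Compute digits iteratively via a_i = x_i mod 19, x_{i+1} = (x_i − a_i)/19, with x_0 = x:
  x_0 = 16/3;  a_0 = 18;  x_1 = (x_0 − 18)/19 = -2/3
  x_1 = -2/3;  a_1 = 12;  x_2 = (x_1 − 12)/19 = -2/3
  x_2 = -2/3;  a_2 = 12;  x_3 = (x_2 − 12)/19 = -2/3
Digits: (18, 12, 12).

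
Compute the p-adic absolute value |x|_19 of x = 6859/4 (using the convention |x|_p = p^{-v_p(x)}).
|6859/4|_19 = 1/6859

Step 1 — compute v_19(x) by factoring powers of 19 out of the numerator and denominator: v_19(6859/4) = 3. Step 2 — apply |x|_p = p^{-v_p(x)} = 19^{-3} = 1/6859.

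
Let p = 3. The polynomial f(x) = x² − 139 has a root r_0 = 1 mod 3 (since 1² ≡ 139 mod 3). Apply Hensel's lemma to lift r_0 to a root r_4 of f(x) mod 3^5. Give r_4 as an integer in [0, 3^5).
r_4 = 25 (mod 243)

Hensel's recurrence: r_{i+1} = r_i − f(r_i)·(f′(r_i))^{-1} mod 3^{i+2}, with f′(x) = 2x. Iterate:
  r_0 = 1 (mod 3)
  r_1 = 7 (mod 9)
  r_2 = 25 (mod 27)
  r_3 = 25 (mod 81)
  r_4 = 25 (mod 243)
Final: r_4 = 25, and one checks f(r_4) ≡ 0 mod 3^5.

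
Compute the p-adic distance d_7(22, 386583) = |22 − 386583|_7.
d_7(22, 386583) = 1/16807

Step 1 — x − y = 22 − 386583 = -386561. Step 2 — v_7(-386561) = 5 (factor: -386561 = −(7^5 · 23); the sign does not affect v_p). Step 3 — |x − y|_7 = 7^{-5} = 1/16807.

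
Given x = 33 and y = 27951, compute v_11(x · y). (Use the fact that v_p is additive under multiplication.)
v_11(922383) = 4

v_p(x) = 1 (factor: 33 = 11^1 · 3); v_p(y) = 3 (factor: 27951 = 11^3 · 21). Additivity: v_p(xy) = v_p(x) + v_p(y) = 1 + 3 = 4. (Direct check: xy = 922383 = 11^4 · (63).)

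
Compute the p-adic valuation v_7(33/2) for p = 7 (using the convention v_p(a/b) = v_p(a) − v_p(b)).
v_7(33/2) = 0

Factor powers of 7 from the numerator and denominator of the reduced fraction: 33 = 7^0 · 33 and 2 = 7^0 · 2. Apply v_p(a/b) = v_p(a) − v_p(b): v_7(33/2) = 0 − 0 = 0.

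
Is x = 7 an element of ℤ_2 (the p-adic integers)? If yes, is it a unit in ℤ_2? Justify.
x ∈ ℤ_2^× (unit); v_2(x) = 0

ℤ_2 = {x ∈ ℚ_2 : v_2(x) ≥ 0} and ℤ_2^× = {x ∈ ℤ_2 : v_2(x) = 0}. Here v_2(7) = v_2(num) − v_2(den) = 0; compare against these criteria.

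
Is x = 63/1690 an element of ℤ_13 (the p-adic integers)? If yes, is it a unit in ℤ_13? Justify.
x ∉ ℤ_13 (v_13(x) = -2 < 0)

ℤ_13 = {x ∈ ℚ_13 : v_13(x) ≥ 0} and ℤ_13^× = {x ∈ ℤ_13 : v_13(x) = 0}. Here v_13(63/1690) = v_13(num) − v_13(den) = -2; compare against these criteria.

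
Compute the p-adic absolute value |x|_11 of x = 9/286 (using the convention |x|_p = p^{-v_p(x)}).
|9/286|_11 = 11

Step 1 — compute v_11(x) by factoring powers of 11 out of the numerator and denominator: v_11(9/286) = -1. Step 2 — apply |x|_p = p^{-v_p(x)} = 11^{1} = 11.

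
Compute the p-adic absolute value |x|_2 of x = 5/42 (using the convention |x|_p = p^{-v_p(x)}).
|5/42|_2 = 2

Step 1 — compute v_2(x) by factoring powers of 2 out of the numerator and denominator: v_2(5/42) = -1. Step 2 — apply |x|_p = p^{-v_p(x)} = 2^{1} = 2.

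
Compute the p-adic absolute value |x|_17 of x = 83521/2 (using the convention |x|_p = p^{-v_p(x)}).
|83521/2|_17 = 1/83521

Step 1 — compute v_17(x) by factoring powers of 17 out of the numerator and denominator: v_17(83521/2) = 4. Step 2 — apply |x|_p = p^{-v_p(x)} = 17^{-4} = 1/83521.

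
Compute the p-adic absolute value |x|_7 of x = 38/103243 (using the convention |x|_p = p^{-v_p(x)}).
|38/103243|_7 = 2401

Step 1 — compute v_7(x) by factoring powers of 7 out of the numerator and denominator: v_7(38/103243) = -4. Step 2 — apply |x|_p = p^{-v_p(x)} = 7^{4} = 2401.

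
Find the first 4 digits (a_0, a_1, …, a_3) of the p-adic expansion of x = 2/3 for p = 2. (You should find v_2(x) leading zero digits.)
(a_0, …, a_3) = (0, 1, 1, 0)

v_2(2/3) = 1, so a_0 = ... = a_0 = 0. Factor out: x = 2^1 · u with u = 1/3 a unit in ℤ_2. Expand u iteratively via a_{v+i} = u_i mod 2, u_{i+1} = (u_i − a_{v+i})/2:
  u_0 = 1/3;  a_1 = 1;  u_1 = (u_0 − 1)/2 = -1/3
  u_1 = -1/3;  a_2 = 1;  u_2 = (u_1 − 1)/2 = -2/3
  u_2 = -2/3;  a_3 = 0;  u_3 = (u_2 − 0)/2 = -1/3
Digits: (0, 1, 1, 0).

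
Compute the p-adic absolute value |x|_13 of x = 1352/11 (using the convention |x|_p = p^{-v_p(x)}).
|1352/11|_13 = 1/169

Step 1 — compute v_13(x) by factoring powers of 13 out of the numerator and denominator: v_13(1352/11) = 2. Step 2 — apply |x|_p = p^{-v_p(x)} = 13^{-2} = 1/169.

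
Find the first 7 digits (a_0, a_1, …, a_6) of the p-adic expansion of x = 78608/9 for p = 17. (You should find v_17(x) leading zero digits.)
(a_0, …, a_6) = (0, 0, 0, 15, 3, 13, 3)

v_17(78608/9) = 3, so a_0 = ... = a_2 = 0. Factor out: x = 17^3 · u with u = 16/9 a unit in ℤ_17. Expand u iteratively via a_{v+i} = u_i mod 17, u_{i+1} = (u_i − a_{v+i})/17:
  u_0 = 16/9;  a_3 = 15;  u_1 = (u_0 − 15)/17 = -7/9
  u_1 = -7/9;  a_4 = 3;  u_2 = (u_1 − 3)/17 = -2/9
  u_2 = -2/9;  a_5 = 13;  u_3 = (u_2 − 13)/17 = -7/9
  u_3 = -7/9;  a_6 = 3;  u_4 = (u_3 − 3)/17 = -2/9
Digits: (0, 0, 0, 15, 3, 13, 3).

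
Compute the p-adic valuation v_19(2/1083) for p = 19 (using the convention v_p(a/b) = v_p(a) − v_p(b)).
v_19(2/1083) = -2

Factor powers of 19 from the numerator and denominator of the reduced fraction: 2 = 19^0 · 2 and 1083 = 19^2 · 3. Apply v_p(a/b) = v_p(a) − v_p(b): v_19(2/1083) = 0 − 2 = -2.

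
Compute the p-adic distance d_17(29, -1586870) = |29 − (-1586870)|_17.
d_17(29, -1586870) = 1/83521

Step 1 — x − y = 29 − (-1586870) = 1586899. Step 2 — v_17(1586899) = 4 (factor: 1586899 = (17^4 · 19); the sign does not affect v_p). Step 3 — |x − y|_17 = 17^{-4} = 1/83521.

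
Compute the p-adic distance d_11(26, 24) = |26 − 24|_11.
d_11(26, 24) = 1

Step 1 — x − y = 26 − 24 = 2. Step 2 — v_11(2) = 0 (factor: 2 = (11^0 · 2); the sign does not affect v_p). Step 3 — |x − y|_11 = 11^{0} = 1.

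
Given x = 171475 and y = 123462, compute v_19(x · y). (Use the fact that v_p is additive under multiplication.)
v_19(21170646450) = 6

v_p(x) = 3 (factor: 171475 = 19^3 · 25); v_p(y) = 3 (factor: 123462 = 19^3 · 18). Additivity: v_p(xy) = v_p(x) + v_p(y) = 3 + 3 = 6. (Direct check: xy = 21170646450 = 19^6 · (450).)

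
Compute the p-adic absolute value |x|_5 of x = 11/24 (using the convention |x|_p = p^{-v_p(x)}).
|11/24|_5 = 1

Step 1 — compute v_5(x) by factoring powers of 5 out of the numerator and denominator: v_5(11/24) = 0. Step 2 — apply |x|_p = p^{-v_p(x)} = 5^{0} = 1.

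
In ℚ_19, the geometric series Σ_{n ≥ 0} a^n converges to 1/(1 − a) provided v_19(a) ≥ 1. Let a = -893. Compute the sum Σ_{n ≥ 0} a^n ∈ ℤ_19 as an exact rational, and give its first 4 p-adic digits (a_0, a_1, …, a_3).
Σ a^n = 1/(1 − a) = 1/894;  first 4 digits = (1, 10, 2, 14)

v_19(a) = 1 ≥ 1, so the series converges in ℤ_19 to 1/(1 − a) = 1/(1 − (-893)) = 1/894. Expand this rational in ℤ_19: compute digits iteratively via d_i = x_i mod 19, x_{i+1} = (x_i − d_i)/19. The first 4 digits are (1, 10, 2, 14).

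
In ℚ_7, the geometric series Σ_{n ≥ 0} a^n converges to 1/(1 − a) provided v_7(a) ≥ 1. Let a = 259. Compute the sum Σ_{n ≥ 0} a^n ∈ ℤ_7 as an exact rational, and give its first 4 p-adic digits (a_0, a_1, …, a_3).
Σ a^n = 1/(1 − a) = -1/258;  first 4 digits = (1, 2, 2, 1)

v_7(a) = 1 ≥ 1, so the series converges in ℤ_7 to 1/(1 − a) = 1/(1 − 259) = -1/258. Expand this rational in ℤ_7: compute digits iteratively via d_i = x_i mod 7, x_{i+1} = (x_i − d_i)/7. The first 4 digits are (1, 2, 2, 1).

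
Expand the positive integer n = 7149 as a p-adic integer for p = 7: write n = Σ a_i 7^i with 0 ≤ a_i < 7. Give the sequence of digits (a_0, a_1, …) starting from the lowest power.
(a_0, a_1, …) = (2, 6, 5, 6, 2)

Repeated division by 7 gives the digits low-to-high: 7149 = 2 + 6·7^1 + 5·7^2 + 6·7^3 + 2·7^4. Digit sequence: (2, 6, 5, 6, 2).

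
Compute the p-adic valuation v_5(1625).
v_5(1625) = 3

v_5(n) is the largest exponent k such that 5^k divides n. Factor out: 1625 = 5^3 · 13. (Sign doesn't affect v_p.) So v_5(1625) = 3.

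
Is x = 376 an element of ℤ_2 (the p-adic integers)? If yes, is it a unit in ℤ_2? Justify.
x ∈ ℤ_2 but not a unit; v_2(x) = 3 > 0

ℤ_2 = {x ∈ ℚ_2 : v_2(x) ≥ 0} and ℤ_2^× = {x ∈ ℤ_2 : v_2(x) = 0}. Here v_2(376) = v_2(num) − v_2(den) = 3; compare against these criteria.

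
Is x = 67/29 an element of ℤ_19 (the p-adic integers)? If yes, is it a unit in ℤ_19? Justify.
x ∈ ℤ_19^× (unit); v_19(x) = 0

ℤ_19 = {x ∈ ℚ_19 : v_19(x) ≥ 0} and ℤ_19^× = {x ∈ ℤ_19 : v_19(x) = 0}. Here v_19(67/29) = v_19(num) − v_19(den) = 0; compare against these criteria.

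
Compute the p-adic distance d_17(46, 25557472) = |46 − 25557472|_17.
d_17(46, 25557472) = 1/1419857

Step 1 — x − y = 46 − 25557472 = -25557426. Step 2 — v_17(-25557426) = 5 (factor: -25557426 = −(17^5 · 18); the sign does not affect v_p). Step 3 — |x − y|_17 = 17^{-5} = 1/1419857.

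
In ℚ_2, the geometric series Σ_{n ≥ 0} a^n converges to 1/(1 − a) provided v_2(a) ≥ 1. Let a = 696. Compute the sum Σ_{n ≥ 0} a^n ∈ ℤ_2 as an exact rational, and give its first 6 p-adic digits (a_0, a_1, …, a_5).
Σ a^n = 1/(1 − a) = -1/695;  first 6 digits = (1, 0, 0, 1, 1, 1)

v_2(a) = 3 ≥ 1, so the series converges in ℤ_2 to 1/(1 − a) = 1/(1 − 696) = -1/695. Expand this rational in ℤ_2: compute digits iteratively via d_i = x_i mod 2, x_{i+1} = (x_i − d_i)/2. The first 6 digits are (1, 0, 0, 1, 1, 1).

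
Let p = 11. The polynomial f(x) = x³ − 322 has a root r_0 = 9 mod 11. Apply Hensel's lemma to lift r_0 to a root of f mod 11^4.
r_3 = 1901 (mod 14641)

Hensel: r_{i+1} = r_i − f(r_i)/f′(r_i) mod 11^{i+2}, where f′(x) = 3x². Iterate:
  r_0 = 9 (mod 11)
  r_1 = 86 (mod 121)
  r_2 = 570 (mod 1331)
  r_3 = 1901 (mod 14641)
Final: r = 1901 with f(r) ≡ 0 mod 11^4.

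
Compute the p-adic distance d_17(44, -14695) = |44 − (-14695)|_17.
d_17(44, -14695) = 1/4913

Step 1 — x − y = 44 − (-14695) = 14739. Step 2 — v_17(14739) = 3 (factor: 14739 = (17^3 · 3); the sign does not affect v_p). Step 3 — |x − y|_17 = 17^{-3} = 1/4913.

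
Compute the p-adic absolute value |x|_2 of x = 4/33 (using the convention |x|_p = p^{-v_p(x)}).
|4/33|_2 = 1/4

Step 1 — compute v_2(x) by factoring powers of 2 out of the numerator and denominator: v_2(4/33) = 2. Step 2 — apply |x|_p = p^{-v_p(x)} = 2^{-2} = 1/4.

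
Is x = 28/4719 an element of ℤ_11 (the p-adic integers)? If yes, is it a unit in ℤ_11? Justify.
x ∉ ℤ_11 (v_11(x) = -2 < 0)

ℤ_11 = {x ∈ ℚ_11 : v_11(x) ≥ 0} and ℤ_11^× = {x ∈ ℤ_11 : v_11(x) = 0}. Here v_11(28/4719) = v_11(num) − v_11(den) = -2; compare against these criteria.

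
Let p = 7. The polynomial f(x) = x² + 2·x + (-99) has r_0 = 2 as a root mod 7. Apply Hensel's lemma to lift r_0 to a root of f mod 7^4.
r_3 = 9 (mod 2401)

Hensel: r_{i+1} = r_i − f(r_i)·(f′(r_i))^{-1} mod 7^{i+2}, f′(x) = 2x + 2. Iterate:
  r_0 = 2 (mod 7)
  r_1 = 9 (mod 49)
  r_2 = 9 (mod 343)
  r_3 = 9 (mod 2401)
Final: r = 9 satisfies f(r) ≡ 0 mod 7^4.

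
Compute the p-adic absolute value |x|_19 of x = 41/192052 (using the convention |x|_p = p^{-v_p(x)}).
|41/192052|_19 = 6859

Step 1 — compute v_19(x) by factoring powers of 19 out of the numerator and denominator: v_19(41/192052) = -3. Step 2 — apply |x|_p = p^{-v_p(x)} = 19^{3} = 6859.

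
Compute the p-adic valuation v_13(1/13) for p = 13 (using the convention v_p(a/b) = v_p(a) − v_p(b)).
v_13(1/13) = -1

Factor powers of 13 from the numerator and denominator of the reduced fraction: 1 = 13^0 · 1 and 13 = 13^1 · 1. Apply v_p(a/b) = v_p(a) − v_p(b): v_13(1/13) = 0 − 1 = -1.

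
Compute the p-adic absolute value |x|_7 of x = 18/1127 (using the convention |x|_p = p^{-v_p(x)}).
|18/1127|_7 = 49

Step 1 — compute v_7(x) by factoring powers of 7 out of the numerator and denominator: v_7(18/1127) = -2. Step 2 — apply |x|_p = p^{-v_p(x)} = 7^{2} = 49.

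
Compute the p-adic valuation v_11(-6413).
v_11(-6413) = 2

v_11(n) is the largest exponent k such that 11^k divides n. Factor out: -6413 = -11^2 · 53. (Sign doesn't affect v_p.) So v_11(-6413) = 2.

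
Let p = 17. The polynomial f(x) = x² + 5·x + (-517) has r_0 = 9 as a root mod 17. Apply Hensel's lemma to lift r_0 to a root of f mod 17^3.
r_2 = 4072 (mod 4913)

Hensel: r_{i+1} = r_i − f(r_i)·(f′(r_i))^{-1} mod 17^{i+2}, f′(x) = 2x + 5. Iterate:
  r_0 = 9 (mod 17)
  r_1 = 26 (mod 289)
  r_2 = 4072 (mod 4913)
Final: r = 4072 satisfies f(r) ≡ 0 mod 17^3.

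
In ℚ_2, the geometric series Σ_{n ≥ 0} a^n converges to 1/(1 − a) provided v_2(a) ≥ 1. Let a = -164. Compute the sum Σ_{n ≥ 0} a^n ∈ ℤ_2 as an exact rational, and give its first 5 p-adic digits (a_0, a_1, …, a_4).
Σ a^n = 1/(1 − a) = 1/165;  first 5 digits = (1, 0, 1, 1, 0)

v_2(a) = 2 ≥ 1, so the series converges in ℤ_2 to 1/(1 − a) = 1/(1 − (-164)) = 1/165. Expand this rational in ℤ_2: compute digits iteratively via d_i = x_i mod 2, x_{i+1} = (x_i − d_i)/2. The first 5 digits are (1, 0, 1, 1, 0).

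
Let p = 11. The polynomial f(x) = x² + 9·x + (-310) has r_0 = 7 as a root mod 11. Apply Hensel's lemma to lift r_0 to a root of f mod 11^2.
r_1 = 84 (mod 121)

Hensel: r_{i+1} = r_i − f(r_i)·(f′(r_i))^{-1} mod 11^{i+2}, f′(x) = 2x + 9. Iterate:
  r_0 = 7 (mod 11)
  r_1 = 84 (mod 121)
Final: r = 84 satisfies f(r) ≡ 0 mod 11^2.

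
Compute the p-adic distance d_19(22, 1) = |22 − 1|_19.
d_19(22, 1) = 1

Step 1 — x − y = 22 − 1 = 21. Step 2 — v_19(21) = 0 (factor: 21 = (19^0 · 21); the sign does not affect v_p). Step 3 — |x − y|_19 = 19^{0} = 1.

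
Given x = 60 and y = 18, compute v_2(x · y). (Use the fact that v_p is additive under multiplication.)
v_2(1080) = 3

v_p(x) = 2 (factor: 60 = 2^2 · 15); v_p(y) = 1 (factor: 18 = 2^1 · 9). Additivity: v_p(xy) = v_p(x) + v_p(y) = 2 + 1 = 3. (Direct check: xy = 1080 = 2^3 · (135).)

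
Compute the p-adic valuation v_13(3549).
v_13(3549) = 2

v_13(n) is the largest exponent k such that 13^k divides n. Factor out: 3549 = 13^2 · 21. (Sign doesn't affect v_p.) So v_13(3549) = 2.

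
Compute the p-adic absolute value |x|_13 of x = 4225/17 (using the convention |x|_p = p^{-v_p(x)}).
|4225/17|_13 = 1/169

Step 1 — compute v_13(x) by factoring powers of 13 out of the numerator and denominator: v_13(4225/17) = 2. Step 2 — apply |x|_p = p^{-v_p(x)} = 13^{-2} = 1/169.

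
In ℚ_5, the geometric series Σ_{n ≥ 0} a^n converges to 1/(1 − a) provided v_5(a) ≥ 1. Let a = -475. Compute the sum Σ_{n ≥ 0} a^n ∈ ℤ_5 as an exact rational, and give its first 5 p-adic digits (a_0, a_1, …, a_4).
Σ a^n = 1/(1 − a) = 1/476;  first 5 digits = (1, 0, 1, 1, 0)

v_5(a) = 2 ≥ 1, so the series converges in ℤ_5 to 1/(1 − a) = 1/(1 − (-475)) = 1/476. Expand this rational in ℤ_5: compute digits iteratively via d_i = x_i mod 5, x_{i+1} = (x_i − d_i)/5. The first 5 digits are (1, 0, 1, 1, 0).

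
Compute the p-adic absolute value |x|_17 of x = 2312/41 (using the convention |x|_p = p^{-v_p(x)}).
|2312/41|_17 = 1/289

Step 1 — compute v_17(x) by factoring powers of 17 out of the numerator and denominator: v_17(2312/41) = 2. Step 2 — apply |x|_p = p^{-v_p(x)} = 17^{-2} = 1/289.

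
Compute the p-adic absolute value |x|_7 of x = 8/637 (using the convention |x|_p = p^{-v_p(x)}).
|8/637|_7 = 49

Step 1 — compute v_7(x) by factoring powers of 7 out of the numerator and denominator: v_7(8/637) = -2. Step 2 — apply |x|_p = p^{-v_p(x)} = 7^{2} = 49.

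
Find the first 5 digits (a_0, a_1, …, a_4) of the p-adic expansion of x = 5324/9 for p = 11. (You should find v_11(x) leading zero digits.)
(a_0, …, a_4) = (0, 0, 0, 9, 9)

v_11(5324/9) = 3, so a_0 = ... = a_2 = 0. Factor out: x = 11^3 · u with u = 4/9 a unit in ℤ_11. Expand u iteratively via a_{v+i} = u_i mod 11, u_{i+1} = (u_i − a_{v+i})/11:
  u_0 = 4/9;  a_3 = 9;  u_1 = (u_0 − 9)/11 = -7/9
  u_1 = -7/9;  a_4 = 9;  u_2 = (u_1 − 9)/11 = -8/9
Digits: (0, 0, 0, 9, 9).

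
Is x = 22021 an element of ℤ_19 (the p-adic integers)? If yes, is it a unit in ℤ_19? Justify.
x ∈ ℤ_19 but not a unit; v_19(x) = 2 > 0

ℤ_19 = {x ∈ ℚ_19 : v_19(x) ≥ 0} and ℤ_19^× = {x ∈ ℤ_19 : v_19(x) = 0}. Here v_19(22021) = v_19(num) − v_19(den) = 2; compare against these criteria.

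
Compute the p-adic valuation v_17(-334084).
v_17(-334084) = 4

v_17(n) is the largest exponent k such that 17^k divides n. Factor out: -334084 = -17^4 · 4. (Sign doesn't affect v_p.) So v_17(-334084) = 4.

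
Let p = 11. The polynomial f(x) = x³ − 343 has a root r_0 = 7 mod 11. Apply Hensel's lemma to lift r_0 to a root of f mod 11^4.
r_3 = 7 (mod 14641)

Hensel: r_{i+1} = r_i − f(r_i)/f′(r_i) mod 11^{i+2}, where f′(x) = 3x². Iterate:
  r_0 = 7 (mod 11)
  r_1 = 7 (mod 121)
  r_2 = 7 (mod 1331)
  r_3 = 7 (mod 14641)
Final: r = 7 with f(r) ≡ 0 mod 11^4.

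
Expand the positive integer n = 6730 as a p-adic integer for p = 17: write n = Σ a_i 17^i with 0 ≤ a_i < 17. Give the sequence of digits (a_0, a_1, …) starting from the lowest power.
(a_0, a_1, …) = (15, 4, 6, 1)

Repeated division by 17 gives the digits low-to-high: 6730 = 15 + 4·17^1 + 6·17^2 + 1·17^3. Digit sequence: (15, 4, 6, 1).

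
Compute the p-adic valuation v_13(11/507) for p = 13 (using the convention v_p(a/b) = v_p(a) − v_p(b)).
v_13(11/507) = -2

Factor powers of 13 from the numerator and denominator of the reduced fraction: 11 = 13^0 · 11 and 507 = 13^2 · 3. Apply v_p(a/b) = v_p(a) − v_p(b): v_13(11/507) = 0 − 2 = -2.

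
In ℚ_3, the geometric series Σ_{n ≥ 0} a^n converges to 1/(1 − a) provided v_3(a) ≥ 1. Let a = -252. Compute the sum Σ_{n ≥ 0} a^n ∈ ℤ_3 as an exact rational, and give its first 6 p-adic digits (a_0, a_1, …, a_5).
Σ a^n = 1/(1 − a) = 1/253;  first 6 digits = (1, 0, 2, 2, 0, 2)

v_3(a) = 2 ≥ 1, so the series converges in ℤ_3 to 1/(1 − a) = 1/(1 − (-252)) = 1/253. Expand this rational in ℤ_3: compute digits iteratively via d_i = x_i mod 3, x_{i+1} = (x_i − d_i)/3. The first 6 digits are (1, 0, 2, 2, 0, 2).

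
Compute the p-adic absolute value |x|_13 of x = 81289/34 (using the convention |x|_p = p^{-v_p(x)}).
|81289/34|_13 = 1/2197

Step 1 — compute v_13(x) by factoring powers of 13 out of the numerator and denominator: v_13(81289/34) = 3. Step 2 — apply |x|_p = p^{-v_p(x)} = 13^{-3} = 1/2197.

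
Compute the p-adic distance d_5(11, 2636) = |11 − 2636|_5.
d_5(11, 2636) = 1/125

Step 1 — x − y = 11 − 2636 = -2625. Step 2 — v_5(-2625) = 3 (factor: -2625 = −(5^3 · 21); the sign does not affect v_p). Step 3 — |x − y|_5 = 5^{-3} = 1/125.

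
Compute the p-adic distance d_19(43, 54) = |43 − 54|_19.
d_19(43, 54) = 1

Step 1 — x − y = 43 − 54 = -11. Step 2 — v_19(-11) = 0 (factor: -11 = −(19^0 · 11); the sign does not affect v_p). Step 3 — |x − y|_19 = 19^{0} = 1.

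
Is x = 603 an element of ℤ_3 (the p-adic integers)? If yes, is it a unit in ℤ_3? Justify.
x ∈ ℤ_3 but not a unit; v_3(x) = 2 > 0

ℤ_3 = {x ∈ ℚ_3 : v_3(x) ≥ 0} and ℤ_3^× = {x ∈ ℤ_3 : v_3(x) = 0}. Here v_3(603) = v_3(num) − v_3(den) = 2; compare against these criteria.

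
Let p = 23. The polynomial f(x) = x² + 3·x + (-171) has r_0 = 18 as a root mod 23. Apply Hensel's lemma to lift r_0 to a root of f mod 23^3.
r_2 = 5262 (mod 12167)

Hensel: r_{i+1} = r_i − f(r_i)·(f′(r_i))^{-1} mod 23^{i+2}, f′(x) = 2x + 3. Iterate:
  r_0 = 18 (mod 23)
  r_1 = 501 (mod 529)
  r_2 = 5262 (mod 12167)
Final: r = 5262 satisfies f(r) ≡ 0 mod 23^3.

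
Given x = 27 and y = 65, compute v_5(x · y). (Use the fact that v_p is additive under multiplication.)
v_5(1755) = 1

v_p(x) = 0 (factor: 27 = 5^0 · 27); v_p(y) = 1 (factor: 65 = 5^1 · 13). Additivity: v_p(xy) = v_p(x) + v_p(y) = 0 + 1 = 1. (Direct check: xy = 1755 = 5^1 · (351).)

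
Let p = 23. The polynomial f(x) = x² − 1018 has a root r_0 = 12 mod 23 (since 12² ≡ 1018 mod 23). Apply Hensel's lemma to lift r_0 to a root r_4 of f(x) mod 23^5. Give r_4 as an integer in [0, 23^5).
r_4 = 2708837 (mod 6436343)

Hensel's recurrence: r_{i+1} = r_i − f(r_i)·(f′(r_i))^{-1} mod 23^{i+2}, with f′(x) = 2x. Iterate:
  r_0 = 12 (mod 23)
  r_1 = 357 (mod 529)
  r_2 = 7763 (mod 12167)
  r_3 = 190268 (mod 279841)
  r_4 = 2708837 (mod 6436343)
Final: r_4 = 2708837, and one checks f(r_4) ≡ 0 mod 23^5.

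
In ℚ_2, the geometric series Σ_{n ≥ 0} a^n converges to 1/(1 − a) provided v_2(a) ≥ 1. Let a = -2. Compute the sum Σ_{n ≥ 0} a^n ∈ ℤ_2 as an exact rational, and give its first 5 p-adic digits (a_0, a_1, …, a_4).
Σ a^n = 1/(1 − a) = 1/3;  first 5 digits = (1, 1, 0, 1, 0)

v_2(a) = 1 ≥ 1, so the series converges in ℤ_2 to 1/(1 − a) = 1/(1 − (-2)) = 1/3. Expand this rational in ℤ_2: compute digits iteratively via d_i = x_i mod 2, x_{i+1} = (x_i − d_i)/2. The first 5 digits are (1, 1, 0, 1, 0).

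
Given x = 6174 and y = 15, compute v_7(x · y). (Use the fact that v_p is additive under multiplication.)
v_7(92610) = 3

v_p(x) = 3 (factor: 6174 = 7^3 · 18); v_p(y) = 0 (factor: 15 = 7^0 · 15). Additivity: v_p(xy) = v_p(x) + v_p(y) = 3 + 0 = 3. (Direct check: xy = 92610 = 7^3 · (270).)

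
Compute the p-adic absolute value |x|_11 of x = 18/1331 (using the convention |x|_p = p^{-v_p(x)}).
|18/1331|_11 = 1331

Step 1 — compute v_11(x) by factoring powers of 11 out of the numerator and denominator: v_11(18/1331) = -3. Step 2 — apply |x|_p = p^{-v_p(x)} = 11^{3} = 1331.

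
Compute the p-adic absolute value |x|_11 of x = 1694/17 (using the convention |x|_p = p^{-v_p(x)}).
|1694/17|_11 = 1/121

Step 1 — compute v_11(x) by factoring powers of 11 out of the numerator and denominator: v_11(1694/17) = 2. Step 2 — apply |x|_p = p^{-v_p(x)} = 11^{-2} = 1/121.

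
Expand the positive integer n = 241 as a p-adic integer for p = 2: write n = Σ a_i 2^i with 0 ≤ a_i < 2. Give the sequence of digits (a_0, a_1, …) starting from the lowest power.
(a_0, a_1, …) = (1, 0, 0, 0, 1, 1, 1, 1)

Repeated division by 2 gives the digits low-to-high: 241 = 1 + 1·2^4 + 1·2^5 + 1·2^6 + 1·2^7. Digit sequence: (1, 0, 0, 0, 1, 1, 1, 1).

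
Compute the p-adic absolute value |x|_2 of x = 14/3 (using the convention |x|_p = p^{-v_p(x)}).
|14/3|_2 = 1/2

Step 1 — compute v_2(x) by factoring powers of 2 out of the numerator and denominator: v_2(14/3) = 1. Step 2 — apply |x|_p = p^{-v_p(x)} = 2^{-1} = 1/2.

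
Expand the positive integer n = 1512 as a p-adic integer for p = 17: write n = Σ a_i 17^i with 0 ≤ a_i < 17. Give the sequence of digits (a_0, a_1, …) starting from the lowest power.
(a_0, a_1, …) = (16, 3, 5)

Repeated division by 17 gives the digits low-to-high: 1512 = 16 + 3·17^1 + 5·17^2. Digit sequence: (16, 3, 5).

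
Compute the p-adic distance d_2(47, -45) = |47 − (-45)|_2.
d_2(47, -45) = 1/4

Step 1 — x − y = 47 − (-45) = 92. Step 2 — v_2(92) = 2 (factor: 92 = (2^2 · 23); the sign does not affect v_p). Step 3 — |x − y|_2 = 2^{-2} = 1/4.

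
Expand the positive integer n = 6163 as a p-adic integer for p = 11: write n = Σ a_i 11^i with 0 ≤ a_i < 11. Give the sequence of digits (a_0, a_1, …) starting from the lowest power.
(a_0, a_1, …) = (3, 10, 6, 4)

Repeated division by 11 gives the digits low-to-high: 6163 = 3 + 10·11^1 + 6·11^2 + 4·11^3. Digit sequence: (3, 10, 6, 4).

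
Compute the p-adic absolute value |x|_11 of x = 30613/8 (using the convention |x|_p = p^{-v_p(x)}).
|30613/8|_11 = 1/1331

Step 1 — compute v_11(x) by factoring powers of 11 out of the numerator and denominator: v_11(30613/8) = 3. Step 2 — apply |x|_p = p^{-v_p(x)} = 11^{-3} = 1/1331.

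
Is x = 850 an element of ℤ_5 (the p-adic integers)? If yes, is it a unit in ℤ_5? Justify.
x ∈ ℤ_5 but not a unit; v_5(x) = 2 > 0

ℤ_5 = {x ∈ ℚ_5 : v_5(x) ≥ 0} and ℤ_5^× = {x ∈ ℤ_5 : v_5(x) = 0}. Here v_5(850) = v_5(num) − v_5(den) = 2; compare against these criteria.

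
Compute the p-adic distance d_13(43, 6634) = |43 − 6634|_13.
d_13(43, 6634) = 1/2197

Step 1 — x − y = 43 − 6634 = -6591. Step 2 — v_13(-6591) = 3 (factor: -6591 = −(13^3 · 3); the sign does not affect v_p). Step 3 — |x − y|_13 = 13^{-3} = 1/2197.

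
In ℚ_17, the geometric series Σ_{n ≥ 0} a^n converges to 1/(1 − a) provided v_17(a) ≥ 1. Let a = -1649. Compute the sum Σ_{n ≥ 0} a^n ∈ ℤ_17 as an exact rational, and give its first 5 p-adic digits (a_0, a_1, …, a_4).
Σ a^n = 1/(1 − a) = 1/1650;  first 5 digits = (1, 5, 2, 15, 10)

v_17(a) = 1 ≥ 1, so the series converges in ℤ_17 to 1/(1 − a) = 1/(1 − (-1649)) = 1/1650. Expand this rational in ℤ_17: compute digits iteratively via d_i = x_i mod 17, x_{i+1} = (x_i − d_i)/17. The first 5 digits are (1, 5, 2, 15, 10).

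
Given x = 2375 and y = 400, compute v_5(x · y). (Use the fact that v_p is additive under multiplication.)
v_5(950000) = 5

v_p(x) = 3 (factor: 2375 = 5^3 · 19); v_p(y) = 2 (factor: 400 = 5^2 · 16). Additivity: v_p(xy) = v_p(x) + v_p(y) = 3 + 2 = 5. (Direct check: xy = 950000 = 5^5 · (304).)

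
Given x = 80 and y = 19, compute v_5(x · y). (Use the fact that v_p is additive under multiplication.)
v_5(1520) = 1

v_p(x) = 1 (factor: 80 = 5^1 · 16); v_p(y) = 0 (factor: 19 = 5^0 · 19). Additivity: v_p(xy) = v_p(x) + v_p(y) = 1 + 0 = 1. (Direct check: xy = 1520 = 5^1 · (304).)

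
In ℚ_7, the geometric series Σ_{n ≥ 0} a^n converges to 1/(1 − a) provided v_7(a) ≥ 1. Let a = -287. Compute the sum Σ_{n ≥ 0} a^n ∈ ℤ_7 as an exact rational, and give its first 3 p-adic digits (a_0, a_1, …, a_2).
Σ a^n = 1/(1 − a) = 1/288;  first 3 digits = (1, 1, 2)

v_7(a) = 1 ≥ 1, so the series converges in ℤ_7 to 1/(1 − a) = 1/(1 − (-287)) = 1/288. Expand this rational in ℤ_7: compute digits iteratively via d_i = x_i mod 7, x_{i+1} = (x_i − d_i)/7. The first 3 digits are (1, 1, 2).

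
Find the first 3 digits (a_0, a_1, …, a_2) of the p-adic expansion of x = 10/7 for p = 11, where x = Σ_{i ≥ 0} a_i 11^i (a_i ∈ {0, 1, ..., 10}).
(a_0, …, a_2) = (3, 3, 6)

v_11(10/7) = 0 (numerator and denominator both coprime to 11), so x ∈ ℤ_11^×. Compute digits iteratively via a_i = x_i mod 11, x_{i+1} = (x_i − a_i)/11, with x_0 = x:
  x_0 = 10/7;  a_0 = 3;  x_1 = (x_0 − 3)/11 = -1/7
  x_1 = -1/7;  a_1 = 3;  x_2 = (x_1 − 3)/11 = -2/7
  x_2 = -2/7;  a_2 = 6;  x_3 = (x_2 − 6)/11 = -4/7
Digits: (3, 3, 6).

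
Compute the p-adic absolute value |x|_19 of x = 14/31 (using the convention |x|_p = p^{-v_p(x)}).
|14/31|_19 = 1

Step 1 — compute v_19(x) by factoring powers of 19 out of the numerator and denominator: v_19(14/31) = 0. Step 2 — apply |x|_p = p^{-v_p(x)} = 19^{0} = 1.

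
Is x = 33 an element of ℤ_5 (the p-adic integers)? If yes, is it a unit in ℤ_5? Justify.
x ∈ ℤ_5^× (unit); v_5(x) = 0

ℤ_5 = {x ∈ ℚ_5 : v_5(x) ≥ 0} and ℤ_5^× = {x ∈ ℤ_5 : v_5(x) = 0}. Here v_5(33) = v_5(num) − v_5(den) = 0; compare against these criteria.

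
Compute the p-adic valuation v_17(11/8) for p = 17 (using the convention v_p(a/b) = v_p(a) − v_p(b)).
v_17(11/8) = 0

Factor powers of 17 from the numerator and denominator of the reduced fraction: 11 = 17^0 · 11 and 8 = 17^0 · 8. Apply v_p(a/b) = v_p(a) − v_p(b): v_17(11/8) = 0 − 0 = 0.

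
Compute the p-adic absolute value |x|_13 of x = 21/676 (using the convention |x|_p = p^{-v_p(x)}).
|21/676|_13 = 169

Step 1 — compute v_13(x) by factoring powers of 13 out of the numerator and denominator: v_13(21/676) = -2. Step 2 — apply |x|_p = p^{-v_p(x)} = 13^{2} = 169.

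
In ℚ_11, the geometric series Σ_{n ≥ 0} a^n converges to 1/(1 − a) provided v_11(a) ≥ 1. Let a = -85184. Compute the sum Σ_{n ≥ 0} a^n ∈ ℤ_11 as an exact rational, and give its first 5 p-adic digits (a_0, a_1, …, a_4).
Σ a^n = 1/(1 − a) = 1/85185;  first 5 digits = (1, 0, 0, 2, 5)

v_11(a) = 3 ≥ 1, so the series converges in ℤ_11 to 1/(1 − a) = 1/(1 − (-85184)) = 1/85185. Expand this rational in ℤ_11: compute digits iteratively via d_i = x_i mod 11, x_{i+1} = (x_i − d_i)/11. The first 5 digits are (1, 0, 0, 2, 5).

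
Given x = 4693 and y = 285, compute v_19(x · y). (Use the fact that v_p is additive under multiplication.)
v_19(1337505) = 3

v_p(x) = 2 (factor: 4693 = 19^2 · 13); v_p(y) = 1 (factor: 285 = 19^1 · 15). Additivity: v_p(xy) = v_p(x) + v_p(y) = 2 + 1 = 3. (Direct check: xy = 1337505 = 19^3 · (195).)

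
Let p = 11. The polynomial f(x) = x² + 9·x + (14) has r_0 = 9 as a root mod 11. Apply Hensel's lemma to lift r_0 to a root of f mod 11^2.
r_1 = 119 (mod 121)

Hensel: r_{i+1} = r_i − f(r_i)·(f′(r_i))^{-1} mod 11^{i+2}, f′(x) = 2x + 9. Iterate:
  r_0 = 9 (mod 11)
  r_1 = 119 (mod 121)
Final: r = 119 satisfies f(r) ≡ 0 mod 11^2.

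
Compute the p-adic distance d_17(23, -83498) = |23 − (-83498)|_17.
d_17(23, -83498) = 1/83521

Step 1 — x − y = 23 − (-83498) = 83521. Step 2 — v_17(83521) = 4 (factor: 83521 = (17^4 · 1); the sign does not affect v_p). Step 3 — |x − y|_17 = 17^{-4} = 1/83521.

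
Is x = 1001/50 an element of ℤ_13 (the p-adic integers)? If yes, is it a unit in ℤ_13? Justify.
x ∈ ℤ_13 but not a unit; v_13(x) = 1 > 0

ℤ_13 = {x ∈ ℚ_13 : v_13(x) ≥ 0} and ℤ_13^× = {x ∈ ℤ_13 : v_13(x) = 0}. Here v_13(1001/50) = v_13(num) − v_13(den) = 1; compare against these criteria.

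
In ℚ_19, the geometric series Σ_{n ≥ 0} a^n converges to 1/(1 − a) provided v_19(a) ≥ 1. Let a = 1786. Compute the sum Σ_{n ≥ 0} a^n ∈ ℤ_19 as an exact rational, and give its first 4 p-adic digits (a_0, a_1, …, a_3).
Σ a^n = 1/(1 − a) = -1/1785;  first 4 digits = (1, 18, 5, 8)

v_19(a) = 1 ≥ 1, so the series converges in ℤ_19 to 1/(1 − a) = 1/(1 − 1786) = -1/1785. Expand this rational in ℤ_19: compute digits iteratively via d_i = x_i mod 19, x_{i+1} = (x_i − d_i)/19. The first 4 digits are (1, 18, 5, 8).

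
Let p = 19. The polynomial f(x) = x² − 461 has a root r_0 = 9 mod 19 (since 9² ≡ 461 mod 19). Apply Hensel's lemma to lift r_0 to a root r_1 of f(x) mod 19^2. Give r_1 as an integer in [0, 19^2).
r_1 = 351 (mod 361)

Hensel's recurrence: r_{i+1} = r_i − f(r_i)·(f′(r_i))^{-1} mod 19^{i+2}, with f′(x) = 2x. Iterate:
  r_0 = 9 (mod 19)
  r_1 = 351 (mod 361)
Final: r_1 = 351, and one checks f(r_1) ≡ 0 mod 19^2.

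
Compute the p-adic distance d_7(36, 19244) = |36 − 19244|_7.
d_7(36, 19244) = 1/2401

Step 1 — x − y = 36 − 19244 = -19208. Step 2 — v_7(-19208) = 4 (factor: -19208 = −(7^4 · 8); the sign does not affect v_p). Step 3 — |x − y|_7 = 7^{-4} = 1/2401.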